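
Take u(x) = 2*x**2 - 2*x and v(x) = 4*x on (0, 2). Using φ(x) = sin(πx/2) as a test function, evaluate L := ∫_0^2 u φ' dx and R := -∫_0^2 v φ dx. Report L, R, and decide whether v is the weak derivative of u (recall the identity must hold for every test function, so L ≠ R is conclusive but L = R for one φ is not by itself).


LHS = -8/π, RHS = -16/π. No, v is not the weak derivative of u.

u(x) = 2*x**2 - 2*x, classical derivative u'(x) = 4*x - 2.
φ(x) = sin(πx/2), so φ'(x) = π*cos(π*x/2)/2.
Note φ(0) = φ(2) = 0, so the boundary term u·φ vanishes.
LHS = ∫_0^2 u(x) φ'(x) dx = ∫_0^2 (π*x^2*cos(π*x/2) - π*x*cos(π*x/2)) dx. Term by term:
  ∫_0^2 π*x^2*cos(π*x/2) dx = -16/π;  ∫_0^2 -π*x*cos(π*x/2) dx = 8/π.
Sum: -16/π + 8/π = -8/π.
So LHS = -8/π.
∫_0^2 v(x) φ(x) dx = ∫_0^2 (4*x*sin(π*x/2)) dx. Term by term:
  ∫_0^2 4*x*sin(π*x/2) dx = 16/π.
So RHS = -∫_0^2 v(x) φ(x) dx = -16/π.
LHS − RHS = 8/π ≠ 0, so the identity fails.
(For a valid weak derivative the identity must hold for EVERY test function, in particular this one. The failure shows v is NOT the weak derivative of u.)
Correct weak derivative would be u'(x) = 4*x - 2.


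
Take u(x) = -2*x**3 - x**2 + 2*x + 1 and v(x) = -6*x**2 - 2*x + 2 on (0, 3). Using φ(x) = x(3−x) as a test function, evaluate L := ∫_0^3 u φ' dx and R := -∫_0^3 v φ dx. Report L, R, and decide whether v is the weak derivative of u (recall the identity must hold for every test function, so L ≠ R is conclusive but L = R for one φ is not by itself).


LHS = 387/5, RHS = 387/5. Yes, v = u' weakly.

u(x) = -2*x**3 - x**2 + 2*x + 1, classical derivative u'(x) = -6*x**2 - 2*x + 2.
φ(x) = x(3−x), so φ'(x) = 3 - 2*x.
Note φ(0) = φ(3) = 0, so the boundary term u·φ vanishes.
LHS = ∫_0^3 u(x) φ'(x) dx = ∫_0^3 (4*x^4 - 4*x^3 - 7*x^2 + 4*x + 3) dx. Term by term:
  ∫_0^3 4*x^4 dx = 972/5;  ∫_0^3 -4*x^3 dx = -81;  ∫_0^3 -7*x^2 dx = -63;
  ∫_0^3 4*x dx = 18;  ∫_0^3 3 dx = 9.
Sum: 972/5 − 81 − 63 + 18 + 9 = 387/5.
So LHS = 387/5.
∫_0^3 v(x) φ(x) dx = ∫_0^3 (6*x^4 - 16*x^3 - 8*x^2 + 6*x) dx. Term by term:
  ∫_0^3 6*x^4 dx = 1458/5;  ∫_0^3 -16*x^3 dx = -324;  ∫_0^3 -8*x^2 dx = -72;
  ∫_0^3 6*x dx = 27.
Sum: 1458/5 − 324 − 72 + 27 = -387/5.
So RHS = -∫_0^3 v(x) φ(x) dx = 387/5.
LHS = RHS, so the identity holds for this test φ.
Moreover u is smooth here and v(x) = u'(x) = -6*x**2 - 2*x + 2 pointwise, so the identity holds for every test function. Hence v is the weak derivative of u.


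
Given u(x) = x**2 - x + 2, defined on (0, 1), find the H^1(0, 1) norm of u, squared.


||u||_{H^1}^2 = 37/10

The H^1 norm (squared) on an interval (0, L) is
  ||u||_{H^1}^2 = ∫_0^L u(x)^2 dx + ∫_0^L u'(x)^2 dx.
Compute u'(x) = 2*x - 1.
Then u(x)^2 = x**4 - 2*x**3 + 5*x**2 - 4*x + 4 and u'(x)^2 = 4*x**2 - 4*x + 1.
Integrate each monomial from 0 to 1 using ∫_0^1 c·x^n dx = c·1^(n+1)/(n+1):
  ∫_0^1 u(x)^2 dx = ∫_0^1 (x^4 - 2*x^3 + 5*x^2 - 4*x + 4) dx. Term by term:
    ∫_0^1 x^4 dx = 1/5;  ∫_0^1 -2*x^3 dx = -1/2;  ∫_0^1 5*x^2 dx = 5/3;
    ∫_0^1 -4*x dx = -2;  ∫_0^1 4 dx = 4.
  Sum: 1/5 − 1/2 + 5/3 − 2 + 4 = 101/30.
  ∫_0^1 u'(x)^2 dx = ∫_0^1 (4*x^2 - 4*x + 1) dx. Term by term:
    ∫_0^1 4*x^2 dx = 4/3;  ∫_0^1 -4*x dx = -2;  ∫_0^1 1 dx = 1.
  Sum: 4/3 − 2 + 1 = 1/3.
Adding: ||u||_{H^1}^2 = 101/30 + 1/3 = 37/10.


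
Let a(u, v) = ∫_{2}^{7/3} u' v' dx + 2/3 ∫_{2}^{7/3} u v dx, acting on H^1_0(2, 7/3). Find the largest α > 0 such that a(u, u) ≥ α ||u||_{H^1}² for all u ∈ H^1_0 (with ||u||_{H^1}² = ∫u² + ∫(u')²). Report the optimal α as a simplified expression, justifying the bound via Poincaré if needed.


α = (2 + 27*π^2)/(3*(1 + 9*π^2))

Coercivity of a(·,·) on H^1_0(2, 7/3) means a(u, u) ≥ α ||u||_{H^1}² for every u ∈ H^1_0.
The interval has length L = 1/3, and Poincaré/coercivity depend only on L. Here a(u, u) = ∫(u')² + (2/3)·∫u².
Here 0 < c = 2/3 < 1. The condition a(u,u) ≥ α||u||_{H^1}² reads (1−α)∫(u')² ≥ (α−c)∫u². Any admissible α is ≤ 1 (rapidly oscillating u have ∫u²/∫(u')² → 0), and α = 1 would force 0 ≥ (1−c)∫u², impossible since c < 1; so 1−α > 0. By the sharp Poincaré inequality on H^1_0 of an interval of length L, ∫(u')² ≥ (π/L)²∫u² with equality for the first sine mode sin(π(x−x₀)/L) (x₀ the left endpoint), so the inequality holds for all u iff (1−α)(π/L)² ≥ α − c, i.e. α ≤ ((π/L)² + c)/((π/L)² + 1) = (1 + c(L/π)²)/(1 + (L/π)²). With (π/L)² = 9*π^2 and c = 2/3, the largest admissible constant is α = ((π/L)² + c)/((π/L)² + 1).
Simplifying, α = (2 + 27*π^2)/(3*(1 + 9*π^2)).


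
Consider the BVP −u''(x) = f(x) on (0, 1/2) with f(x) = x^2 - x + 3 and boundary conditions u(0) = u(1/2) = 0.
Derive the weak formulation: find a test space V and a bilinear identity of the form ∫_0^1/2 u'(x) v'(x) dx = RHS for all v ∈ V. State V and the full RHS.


V = H^1_0(0, 1/2) (so v(0) = v(1/2) = 0); weak form: ∫_0^1/2 u'v' dx = ∫_0^1/2 (x^2 - x + 3) v dx for all v ∈ V.

Multiply both sides by a test function v and integrate from 0 to 1/2:
  ∫_0^1/2 −u''(x) v(x) dx = ∫_0^1/2 f(x) v(x) dx.
Integrate the LHS by parts once:
  ∫_0^1/2 −u'' v dx = −[u'(x) v(x)]_0^1/2 + ∫_0^1/2 u'(x) v'(x) dx.
Thus ∫_0^1/2 u'(x) v'(x) dx = ∫_0^1/2 f(x) v(x) dx + [u'(x) v(x)]_0^1/2.
Choose V so that boundary terms are either known or forced to vanish.
u is Dirichlet: u(0) = u(1/2) = 0. Let V = H^1_0(0, 1/2); then v(0) = v(1/2) = 0, and [u' v]_0^1/2 = 0.
Weak formulation: find u (satisfying any essential BC) such that ∫_0^1/2 u'(x) v'(x) dx = ∫_0^1/2 f v dx for all v ∈ V.
Substituting f(x) = x^2 - x + 3, the right-hand side is ∫_0^1/2 (x^2 - x + 3) v dx.


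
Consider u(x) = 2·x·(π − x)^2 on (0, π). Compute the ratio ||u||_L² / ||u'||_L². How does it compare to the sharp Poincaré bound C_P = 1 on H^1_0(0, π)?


||u||_L² / ||u'||_L² = sqrt(14)*π/14 < C_P = 1.

u(x) = 2·x·(π − x)^2, so u'(x) = 2*(x - π)*(3*x - π).
u(x) = 2·x·(π − x)^2 vanishes at x = 0 and x = π, so u ∈ H^1_0(0, π). Differentiate via the product rule and integrate the resulting polynomials term by term.
  ∫_0^π u² dx = ∫_0^π (4*x^6 - 16*π*x^5 + 24*π^2*x^4 - 16*π^3*x^3 + 4*π^4*x^2) dx. Term by term:
    ∫_0^π 4*x^6 dx = 4*π^7/7;  ∫_0^π -16*π*x^5 dx = -8*π^7/3;  ∫_0^π 24*π^2*x^4 dx = 24*π^7/5;
    ∫_0^π -16*π^3*x^3 dx = -4*π^7;  ∫_0^π 4*π^4*x^2 dx = 4*π^7/3.
  Sum: 4*π^7/7 − 8*π^7/3 + 24*π^7/5 − 4*π^7 + 4*π^7/3 = 4*π^7/105.
  ∫_0^π (u')² dx = ∫_0^π (36*x^4 - 96*π*x^3 + 88*π^2*x^2 - 32*π^3*x + 4*π^4) dx. Term by term:
    ∫_0^π 36*x^4 dx = 36*π^5/5;  ∫_0^π -96*π*x^3 dx = -24*π^5;  ∫_0^π 88*π^2*x^2 dx = 88*π^5/3;
    ∫_0^π -32*π^3*x dx = -16*π^5;  ∫_0^π 4*π^4 dx = 4*π^5.
  Sum: 36*π^5/5 − 24*π^5 + 88*π^5/3 − 16*π^5 + 4*π^5 = 8*π^5/15.
∫_0^π u² dx = 4*π^7/105, so ||u||_L² = 2*sqrt(105)*π^(7/2)/105.
∫_0^π (u')² dx = 8*π^5/15, so ||u'||_L² = 2*sqrt(30)*π^(5/2)/15.
Ratio ||u||_L² / ||u'||_L² = sqrt(14)*π/14.
Sharp Poincaré constant on H^1_0(0, π) is C_P = L/π = 1, achieved by sin(x).
A polynomial bump cannot attain the sharp Poincaré constant (only the first sine eigenfunction does), so the ratio is strictly less than C_P, consistent with ||u||_L² ≤ C_P ||u'||_L².


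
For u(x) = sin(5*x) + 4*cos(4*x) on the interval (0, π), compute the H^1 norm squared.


||u||_{H^1(0,π)}^2 = 1360/9 + 149*π

u'(x) = -16*sin(4*x) + 5*cos(5*x).
Expand u² and (u')² and integrate term by term on (0, π), using: for integers n ≥ 1, ∫_0^π sin²(nx) dx = ∫_0^π cos²(nx) dx = π/2; for n ≠ n', ∫_0^π sin(nx)sin(n'x) dx = ∫_0^π cos(nx)cos(n'x) dx = 0; and by product-to-sum, ∫_0^π sin(nx)cos(n'x) dx = ½∫_0^π [sin((n+n')x) + sin((n−n')x)] dx, which is 0 when n+n' is even and 2n/(n²−n'²) when n+n' is odd (it need not vanish on (0, π)).
  u² squared terms: (4)²·∫cos(4x)² dx = 16·π/2 = 8*π;  (1)²·∫sin(5x)² dx = 1·π/2 = π/2.
  u² cross terms: 2·(4)·(1)·∫cos(4x)·sin(5x) dx = 8·(10/9) = 80/9.
  So ∫_0^π u² dx = 8*π + π/2 + 80/9 = 80/9 + 17*π/2.
  (u')² squared terms: (-16)²·∫sin(4x)² dx = 256·π/2 = 128*π;  (5)²·∫cos(5x)² dx = 25·π/2 = 25*π/2.
  (u')² cross terms: 2·(-16)·(5)·∫sin(4x)·cos(5x) dx = -160·(-8/9) = 1280/9.
  So ∫_0^π (u')² dx = 128*π + 25*π/2 + 1280/9 = 1280/9 + 281*π/2.
||u||_{H^1}^2 = (80/9 + 17*π/2) + (1280/9 + 281*π/2) = 1360/9 + 149*π.


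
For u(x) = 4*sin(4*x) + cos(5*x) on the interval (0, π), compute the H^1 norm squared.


||u||_{H^1(0,π)}^2 = -1664/9 + 149*π

u'(x) = -5*sin(5*x) + 16*cos(4*x).
Expand u² and (u')² and integrate term by term on (0, π), using: for integers n ≥ 1, ∫_0^π sin²(nx) dx = ∫_0^π cos²(nx) dx = π/2; for n ≠ n', ∫_0^π sin(nx)sin(n'x) dx = ∫_0^π cos(nx)cos(n'x) dx = 0; and by product-to-sum, ∫_0^π sin(nx)cos(n'x) dx = ½∫_0^π [sin((n+n')x) + sin((n−n')x)] dx, which is 0 when n+n' is even and 2n/(n²−n'²) when n+n' is odd (it need not vanish on (0, π)).
  u² squared terms: (4)²·∫sin(4x)² dx = 16·π/2 = 8*π;  (1)²·∫cos(5x)² dx = 1·π/2 = π/2.
  u² cross terms: 2·(4)·(1)·∫sin(4x)·cos(5x) dx = 8·(-8/9) = -64/9.
  So ∫_0^π u² dx = 8*π + π/2 − 64/9 = -64/9 + 17*π/2.
  (u')² squared terms: (-5)²·∫sin(5x)² dx = 25·π/2 = 25*π/2;  (16)²·∫cos(4x)² dx = 256·π/2 = 128*π.
  (u')² cross terms: 2·(-5)·(16)·∫sin(5x)·cos(4x) dx = -160·(10/9) = -1600/9.
  So ∫_0^π (u')² dx = 25*π/2 + 128*π − 1600/9 = -1600/9 + 281*π/2.
||u||_{H^1}^2 = (-64/9 + 17*π/2) + (-1600/9 + 281*π/2) = -1664/9 + 149*π.


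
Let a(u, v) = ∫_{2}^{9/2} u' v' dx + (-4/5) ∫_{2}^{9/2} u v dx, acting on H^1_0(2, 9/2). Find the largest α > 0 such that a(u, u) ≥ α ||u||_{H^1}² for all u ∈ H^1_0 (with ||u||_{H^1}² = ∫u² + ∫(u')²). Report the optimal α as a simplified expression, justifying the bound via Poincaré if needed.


α = 4*(-5 + π^2)/(25 + 4*π^2)

Coercivity of a(·,·) on H^1_0(2, 9/2) means a(u, u) ≥ α ||u||_{H^1}² for every u ∈ H^1_0.
The interval has length L = 5/2, and Poincaré/coercivity depend only on L. Here a(u, u) = ∫(u')² + (-4/5)·∫u².
Here c = -4/5 < 0 with |c| < (π/L)² = 4*π^2/25, so coercivity still holds. The condition a(u,u) ≥ α||u||_{H^1}² reads (1−α)∫(u')² ≥ (α−c)∫u². Any admissible α is ≤ 1 (rapidly oscillating u have ∫u²/∫(u')² → 0), and α = 1 would force 0 ≥ (1−c)∫u², impossible since c < 1; so 1−α > 0. By the sharp Poincaré inequality on H^1_0 of an interval of length L, ∫(u')² ≥ (π/L)²∫u² with equality for the first sine mode sin(π(x−x₀)/L) (x₀ the left endpoint), so the inequality holds for all u iff (1−α)(π/L)² ≥ α − c, i.e. α ≤ ((π/L)² + c)/((π/L)² + 1) = (1 + c(L/π)²)/(1 + (L/π)²). (Direct route, valid since c ≤ 0: Poincaré gives c∫u² ≥ c(L/π)²∫(u')², so a(u,u) ≥ (1 + c(L/π)²)∫(u')², while ||u||_{H^1}² ≤ (1 + (L/π)²)∫(u')²; dividing yields the same α.) With (π/L)² = 4*π^2/25 and c = -4/5, the largest admissible constant is α = ((π/L)² + c)/((π/L)² + 1).
Simplifying, α = 4*(-5 + π^2)/(25 + 4*π^2).


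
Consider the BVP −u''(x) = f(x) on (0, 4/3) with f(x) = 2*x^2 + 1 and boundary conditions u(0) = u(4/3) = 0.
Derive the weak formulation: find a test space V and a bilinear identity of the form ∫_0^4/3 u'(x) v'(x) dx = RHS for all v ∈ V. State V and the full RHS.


V = H^1_0(0, 4/3) (so v(0) = v(4/3) = 0); weak form: ∫_0^4/3 u'v' dx = ∫_0^4/3 (2*x^2 + 1) v dx for all v ∈ V.

Multiply both sides by a test function v and integrate from 0 to 4/3:
  ∫_0^4/3 −u''(x) v(x) dx = ∫_0^4/3 f(x) v(x) dx.
Integrate the LHS by parts once:
  ∫_0^4/3 −u'' v dx = −[u'(x) v(x)]_0^4/3 + ∫_0^4/3 u'(x) v'(x) dx.
Thus ∫_0^4/3 u'(x) v'(x) dx = ∫_0^4/3 f(x) v(x) dx + [u'(x) v(x)]_0^4/3.
Choose V so that boundary terms are either known or forced to vanish.
u is Dirichlet: u(0) = u(4/3) = 0. Let V = H^1_0(0, 4/3); then v(0) = v(4/3) = 0, and [u' v]_0^4/3 = 0.
Weak formulation: find u (satisfying any essential BC) such that ∫_0^4/3 u'(x) v'(x) dx = ∫_0^4/3 f v dx for all v ∈ V.
Substituting f(x) = 2*x^2 + 1, the right-hand side is ∫_0^4/3 (2*x^2 + 1) v dx.


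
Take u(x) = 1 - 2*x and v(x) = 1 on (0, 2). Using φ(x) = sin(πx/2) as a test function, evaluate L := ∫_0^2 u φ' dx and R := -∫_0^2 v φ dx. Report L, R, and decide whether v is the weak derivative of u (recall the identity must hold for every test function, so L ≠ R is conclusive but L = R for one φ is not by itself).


LHS = 8/π, RHS = -4/π. No, v is not the weak derivative of u.

u(x) = 1 - 2*x, classical derivative u'(x) = -2.
φ(x) = sin(πx/2), so φ'(x) = π*cos(π*x/2)/2.
Note φ(0) = φ(2) = 0, so the boundary term u·φ vanishes.
LHS = ∫_0^2 u(x) φ'(x) dx = ∫_0^2 (-π*x*cos(π*x/2) + π*cos(π*x/2)/2) dx. Term by term:
  ∫_0^2 π*cos(π*x/2)/2 dx = 0;  ∫_0^2 -π*x*cos(π*x/2) dx = 8/π.
Sum: 0 + 8/π = 8/π.
So LHS = 8/π.
∫_0^2 v(x) φ(x) dx = ∫_0^2 (sin(π*x/2)) dx. Term by term:
  ∫_0^2 sin(π*x/2) dx = 4/π.
So RHS = -∫_0^2 v(x) φ(x) dx = -4/π.
LHS − RHS = 12/π ≠ 0, so the identity fails.
(For a valid weak derivative the identity must hold for EVERY test function, in particular this one. The failure shows v is NOT the weak derivative of u.)
Correct weak derivative would be u'(x) = -2.


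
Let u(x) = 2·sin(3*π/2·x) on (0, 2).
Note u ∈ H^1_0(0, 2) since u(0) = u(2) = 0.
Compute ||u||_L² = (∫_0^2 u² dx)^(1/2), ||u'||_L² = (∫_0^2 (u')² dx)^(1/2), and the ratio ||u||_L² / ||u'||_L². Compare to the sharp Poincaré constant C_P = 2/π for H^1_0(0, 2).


||u||_L² / ||u'||_L² = 2/(3*π) < C_P = 2/π.

u(x) = 2·sin(3*π/2·x), so u'(x) = 3*π*cos(3*π*x/2).
Writing u(x) = A·sin(kπx/L) with A = 2 and k = 3, use ∫_0^L sin²(kπx/L) dx = L/2 and ∫_0^L cos²(kπx/L) dx = L/2.
u² = 4·sin²(3*π/2·x) and (u')² = 9*π^2·cos²(3*π/2·x), and each of sin², cos² integrates to L/2 = 1 over (0, 2).
∫_0^2 u² dx = 4, so ||u||_L² = 2.
∫_0^2 (u')² dx = 9*π^2, so ||u'||_L² = 3*π.
Ratio ||u||_L² / ||u'||_L² = 2/(3*π).
Sharp Poincaré constant on H^1_0(0, 2) is C_P = L/π = 2/π, achieved by sin(π/2·x).
This is the k = 3 harmonic; the ratio L/(kπ) is strictly less than C_P = L/π, consistent with the sharp inequality ||u||_L² ≤ C_P ||u'||_L².


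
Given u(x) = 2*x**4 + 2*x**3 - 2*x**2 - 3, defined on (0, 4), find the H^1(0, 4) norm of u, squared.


||u||_{H^1}^2 = 117171788/315

The H^1 norm (squared) on an interval (0, L) is
  ||u||_{H^1}^2 = ∫_0^L u(x)^2 dx + ∫_0^L u'(x)^2 dx.
Compute u'(x) = 8*x**3 + 6*x**2 - 4*x.
Then u(x)^2 = 4*x**8 + 8*x**7 - 4*x**6 - 8*x**5 - 8*x**4 - 12*x**3 + 12*x**2 + 9 and u'(x)^2 = 64*x**6 + 96*x**5 - 28*x**4 - 48*x**3 + 16*x**2.
Integrate each monomial from 0 to 4 using ∫_0^4 c·x^n dx = c·4^(n+1)/(n+1):
  ∫_0^4 u(x)^2 dx = ∫_0^4 (4*x^8 + 8*x^7 - 4*x^6 - 8*x^5 - 8*x^4 - 12*x^3 + 12*x^2 + 9) dx. Term by term:
    ∫_0^4 4*x^8 dx = 1048576/9;  ∫_0^4 8*x^7 dx = 65536;  ∫_0^4 -4*x^6 dx = -65536/7;
    ∫_0^4 -8*x^5 dx = -16384/3;  ∫_0^4 -8*x^4 dx = -8192/5;  ∫_0^4 -12*x^3 dx = -768;
    ∫_0^4 12*x^2 dx = 256;  ∫_0^4 9 dx = 36.
  Sum: 1048576/9 + 65536 − 65536/7 − 16384/3 − 8192/5 − 768 + 256 + 36 = 52008524/315.
  ∫_0^4 u'(x)^2 dx = ∫_0^4 (64*x^6 + 96*x^5 - 28*x^4 - 48*x^3 + 16*x^2) dx. Term by term:
    ∫_0^4 64*x^6 dx = 1048576/7;  ∫_0^4 96*x^5 dx = 65536;  ∫_0^4 -28*x^4 dx = -28672/5;
    ∫_0^4 -48*x^3 dx = -3072;  ∫_0^4 16*x^2 dx = 1024/3.
  Sum: 1048576/7 + 65536 − 28672/5 − 3072 + 1024/3 = 21721088/105.
Adding: ||u||_{H^1}^2 = 52008524/315 + 21721088/105 = 117171788/315.


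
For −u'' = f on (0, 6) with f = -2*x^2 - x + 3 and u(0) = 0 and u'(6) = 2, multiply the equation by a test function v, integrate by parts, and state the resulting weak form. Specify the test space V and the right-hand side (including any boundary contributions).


V = {v ∈ H^1(0, 6) : v(0) = 0} (test functions vanish at x = 0 where u is specified); weak form: ∫_0^6 u'v' dx = ∫_0^6 (-2*x^2 - x + 3) v dx + 2·v(6) for all v ∈ V.

Multiply both sides by a test function v and integrate from 0 to 6:
  ∫_0^6 −u''(x) v(x) dx = ∫_0^6 f(x) v(x) dx.
Integrate the LHS by parts once:
  ∫_0^6 −u'' v dx = −[u'(x) v(x)]_0^6 + ∫_0^6 u'(x) v'(x) dx.
Thus ∫_0^6 u'(x) v'(x) dx = ∫_0^6 f(x) v(x) dx + [u'(x) v(x)]_0^6.
Choose V so that boundary terms are either known or forced to vanish.
Mixed BC: u(0) = 0 (Dirichlet) and u'(6) = 2 (Neumann). Define V = {v ∈ H^1(0, 6) : v(0) = 0}. Then [u' v]_0^6 = u'(6)·v(6) − u'(0)·0 = 2·v(6).
Weak formulation: find u (satisfying any essential BC) such that ∫_0^6 u'(x) v'(x) dx = ∫_0^6 f v dx + 2·v(6) for all v ∈ V (Dirichlet at 0 absorbed into V; Neumann datum at x = 6 contributes the boundary term).
Substituting f(x) = -2*x^2 - x + 3, the right-hand side is ∫_0^6 (-2*x^2 - x + 3) v dx + 2·v(6).


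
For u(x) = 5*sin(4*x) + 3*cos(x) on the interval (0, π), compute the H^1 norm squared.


||u||_{H^1(0,π)}^2 = 32 + 443*π/2

u'(x) = -3*sin(x) + 20*cos(4*x).
Expand u² and (u')² and integrate term by term on (0, π), using: for integers n ≥ 1, ∫_0^π sin²(nx) dx = ∫_0^π cos²(nx) dx = π/2; for n ≠ n', ∫_0^π sin(nx)sin(n'x) dx = ∫_0^π cos(nx)cos(n'x) dx = 0; and by product-to-sum, ∫_0^π sin(nx)cos(n'x) dx = ½∫_0^π [sin((n+n')x) + sin((n−n')x)] dx, which is 0 when n+n' is even and 2n/(n²−n'²) when n+n' is odd (it need not vanish on (0, π)).
  u² squared terms: (3)²·∫cos(x)² dx = 9·π/2 = 9*π/2;  (5)²·∫sin(4x)² dx = 25·π/2 = 25*π/2.
  u² cross terms: 2·(3)·(5)·∫cos(x)·sin(4x) dx = 30·(8/15) = 16.
  So ∫_0^π u² dx = 9*π/2 + 25*π/2 + 16 = 16 + 17*π.
  (u')² squared terms: (-3)²·∫sin(x)² dx = 9·π/2 = 9*π/2;  (20)²·∫cos(4x)² dx = 400·π/2 = 200*π.
  (u')² cross terms: 2·(-3)·(20)·∫sin(x)·cos(4x) dx = -120·(-2/15) = 16.
  So ∫_0^π (u')² dx = 9*π/2 + 200*π + 16 = 16 + 409*π/2.
||u||_{H^1}^2 = (16 + 17*π) + (16 + 409*π/2) = 32 + 443*π/2.


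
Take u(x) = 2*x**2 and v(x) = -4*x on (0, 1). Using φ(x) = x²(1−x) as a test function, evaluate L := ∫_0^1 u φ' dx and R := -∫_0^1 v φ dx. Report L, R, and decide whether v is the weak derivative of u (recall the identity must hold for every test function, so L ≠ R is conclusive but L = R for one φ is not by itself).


LHS = -1/5, RHS = 1/5. No, v is not the weak derivative of u.

u(x) = 2*x**2, classical derivative u'(x) = 4*x.
φ(x) = x²(1−x), so φ'(x) = x*(2 - 3*x).
Note φ(0) = φ(1) = 0, so the boundary term u·φ vanishes.
LHS = ∫_0^1 u(x) φ'(x) dx = ∫_0^1 (-6*x^4 + 4*x^3) dx. Term by term:
  ∫_0^1 -6*x^4 dx = -6/5;  ∫_0^1 4*x^3 dx = 1.
Sum: -6/5 + 1 = -1/5.
So LHS = -1/5.
∫_0^1 v(x) φ(x) dx = ∫_0^1 (4*x^4 - 4*x^3) dx. Term by term:
  ∫_0^1 4*x^4 dx = 4/5;  ∫_0^1 -4*x^3 dx = -1.
Sum: 4/5 − 1 = -1/5.
So RHS = -∫_0^1 v(x) φ(x) dx = 1/5.
LHS − RHS = -2/5 ≠ 0, so the identity fails.
(For a valid weak derivative the identity must hold for EVERY test function, in particular this one. The failure shows v is NOT the weak derivative of u.)
Correct weak derivative would be u'(x) = 4*x.


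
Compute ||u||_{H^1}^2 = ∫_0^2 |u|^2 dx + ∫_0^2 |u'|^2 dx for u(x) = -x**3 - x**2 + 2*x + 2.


||u||_{H^1}^2 = 3104/35

The H^1 norm (squared) on an interval (0, L) is
  ||u||_{H^1}^2 = ∫_0^L u(x)^2 dx + ∫_0^L u'(x)^2 dx.
Compute u'(x) = -3*x**2 - 2*x + 2.
Then u(x)^2 = x**6 + 2*x**5 - 3*x**4 - 8*x**3 + 8*x + 4 and u'(x)^2 = 9*x**4 + 12*x**3 - 8*x**2 - 8*x + 4.
Integrate each monomial from 0 to 2 using ∫_0^2 c·x^n dx = c·2^(n+1)/(n+1):
  ∫_0^2 u(x)^2 dx = ∫_0^2 (x^6 + 2*x^5 - 3*x^4 - 8*x^3 + 8*x + 4) dx. Term by term:
    ∫_0^2 x^6 dx = 128/7;  ∫_0^2 2*x^5 dx = 64/3;  ∫_0^2 -3*x^4 dx = -96/5;
    ∫_0^2 -8*x^3 dx = -32;  ∫_0^2 8*x dx = 16;  ∫_0^2 4 dx = 8.
  Sum: 128/7 + 64/3 − 96/5 − 32 + 16 + 8 = 1304/105.
  ∫_0^2 u'(x)^2 dx = ∫_0^2 (9*x^4 + 12*x^3 - 8*x^2 - 8*x + 4) dx. Term by term:
    ∫_0^2 9*x^4 dx = 288/5;  ∫_0^2 12*x^3 dx = 48;  ∫_0^2 -8*x^2 dx = -64/3;
    ∫_0^2 -8*x dx = -16;  ∫_0^2 4 dx = 8.
  Sum: 288/5 + 48 − 64/3 − 16 + 8 = 1144/15.
Adding: ||u||_{H^1}^2 = 1304/105 + 1144/15 = 3104/35.


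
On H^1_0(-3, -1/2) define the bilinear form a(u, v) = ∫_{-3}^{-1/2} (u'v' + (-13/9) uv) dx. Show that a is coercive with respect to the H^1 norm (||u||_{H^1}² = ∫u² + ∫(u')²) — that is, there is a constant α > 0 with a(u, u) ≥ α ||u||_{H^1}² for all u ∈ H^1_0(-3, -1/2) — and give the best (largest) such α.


α = (-325 + 36*π^2)/(9*(25 + 4*π^2))

Coercivity of a(·,·) on H^1_0(-3, -1/2) means a(u, u) ≥ α ||u||_{H^1}² for every u ∈ H^1_0.
The interval has length L = 5/2, and Poincaré/coercivity depend only on L. Here a(u, u) = ∫(u')² + (-13/9)·∫u².
Here c = -13/9 < 0 with |c| < (π/L)² = 4*π^2/25, so coercivity still holds. The condition a(u,u) ≥ α||u||_{H^1}² reads (1−α)∫(u')² ≥ (α−c)∫u². Any admissible α is ≤ 1 (rapidly oscillating u have ∫u²/∫(u')² → 0), and α = 1 would force 0 ≥ (1−c)∫u², impossible since c < 1; so 1−α > 0. By the sharp Poincaré inequality on H^1_0 of an interval of length L, ∫(u')² ≥ (π/L)²∫u² with equality for the first sine mode sin(π(x−x₀)/L) (x₀ the left endpoint), so the inequality holds for all u iff (1−α)(π/L)² ≥ α − c, i.e. α ≤ ((π/L)² + c)/((π/L)² + 1) = (1 + c(L/π)²)/(1 + (L/π)²). (Direct route, valid since c ≤ 0: Poincaré gives c∫u² ≥ c(L/π)²∫(u')², so a(u,u) ≥ (1 + c(L/π)²)∫(u')², while ||u||_{H^1}² ≤ (1 + (L/π)²)∫(u')²; dividing yields the same α.) With (π/L)² = 4*π^2/25 and c = -13/9, the largest admissible constant is α = ((π/L)² + c)/((π/L)² + 1).
Simplifying, α = (-325 + 36*π^2)/(9*(25 + 4*π^2)).


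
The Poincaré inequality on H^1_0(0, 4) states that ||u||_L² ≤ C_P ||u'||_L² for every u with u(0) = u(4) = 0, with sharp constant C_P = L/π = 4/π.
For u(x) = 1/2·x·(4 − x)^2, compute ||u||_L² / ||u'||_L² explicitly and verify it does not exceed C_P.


||u||_L² / ||u'||_L² = 2*sqrt(14)/7 < C_P = 4/π.

u(x) = 1/2·x·(4 − x)^2, so u'(x) = (x/2 - 2)*(3*x - 4).
u(x) = 1/2·x·(4 − x)^2 vanishes at x = 0 and x = 4, so u ∈ H^1_0(0, 4). Differentiate via the product rule and integrate the resulting polynomials term by term.
  ∫_0^4 u² dx = ∫_0^4 (x^6/4 - 4*x^5 + 24*x^4 - 64*x^3 + 64*x^2) dx. Term by term:
    ∫_0^4 x^6/4 dx = 4096/7;  ∫_0^4 -4*x^5 dx = -8192/3;  ∫_0^4 24*x^4 dx = 24576/5;
    ∫_0^4 -64*x^3 dx = -4096;  ∫_0^4 64*x^2 dx = 4096/3.
  Sum: 4096/7 − 8192/3 + 24576/5 − 4096 + 4096/3 = 4096/105.
  ∫_0^4 (u')² dx = ∫_0^4 (9*x^4/4 - 24*x^3 + 88*x^2 - 128*x + 64) dx. Term by term:
    ∫_0^4 9*x^4/4 dx = 2304/5;  ∫_0^4 -24*x^3 dx = -1536;  ∫_0^4 88*x^2 dx = 5632/3;
    ∫_0^4 -128*x dx = -1024;  ∫_0^4 64 dx = 256.
  Sum: 2304/5 − 1536 + 5632/3 − 1024 + 256 = 512/15.
∫_0^4 u² dx = 4096/105, so ||u||_L² = 64*sqrt(105)/105.
∫_0^4 (u')² dx = 512/15, so ||u'||_L² = 16*sqrt(30)/15.
Ratio ||u||_L² / ||u'||_L² = 2*sqrt(14)/7.
Sharp Poincaré constant on H^1_0(0, 4) is C_P = L/π = 4/π, achieved by sin(π/4·x).
A polynomial bump cannot attain the sharp Poincaré constant (only the first sine eigenfunction does), so the ratio is strictly less than C_P, consistent with ||u||_L² ≤ C_P ||u'||_L².


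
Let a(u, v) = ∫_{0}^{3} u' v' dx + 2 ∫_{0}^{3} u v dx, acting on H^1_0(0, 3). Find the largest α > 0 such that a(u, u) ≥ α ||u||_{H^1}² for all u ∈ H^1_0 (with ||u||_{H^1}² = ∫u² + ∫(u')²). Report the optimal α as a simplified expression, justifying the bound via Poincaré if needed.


α = 1

Coercivity of a(·,·) on H^1_0(0, 3) means a(u, u) ≥ α ||u||_{H^1}² for every u ∈ H^1_0.
The interval has length L = 3, and Poincaré/coercivity depend only on L. Here a(u, u) = ∫(u')² + (2)·∫u².
Here c = 2 ≥ 1, so a(u,u) = ∫(u')² + c∫u² ≥ ∫(u')² + ∫u² = ||u||_{H^1}², i.e. α = 1 works. No larger α is possible: a(u,u) ≥ α||u||_{H^1}² means (1−α)∫(u')² ≥ (α−c)∫u², and for the modes u_n = sin(nπ(x−x₀)/L) (x₀ the left endpoint) one has ∫u_n²/∫(u_n')² = (L/(nπ))² → 0, so a(u_n,u_n)/||u_n||_{H^1}² → 1. Hence the optimal constant is α = 1.
Therefore α = 1.


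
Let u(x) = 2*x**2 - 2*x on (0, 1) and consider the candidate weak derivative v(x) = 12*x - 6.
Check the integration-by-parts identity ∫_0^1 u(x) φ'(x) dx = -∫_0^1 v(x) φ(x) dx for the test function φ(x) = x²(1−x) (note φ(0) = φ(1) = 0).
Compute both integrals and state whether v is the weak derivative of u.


LHS = -1/30, RHS = -1/10. No, v is not the weak derivative of u.

u(x) = 2*x**2 - 2*x, classical derivative u'(x) = 4*x - 2.
φ(x) = x²(1−x), so φ'(x) = x*(2 - 3*x).
Note φ(0) = φ(1) = 0, so the boundary term u·φ vanishes.
LHS = ∫_0^1 u(x) φ'(x) dx = ∫_0^1 (-6*x^4 + 10*x^3 - 4*x^2) dx. Term by term:
  ∫_0^1 -6*x^4 dx = -6/5;  ∫_0^1 10*x^3 dx = 5/2;  ∫_0^1 -4*x^2 dx = -4/3.
Sum: -6/5 + 5/2 − 4/3 = -1/30.
So LHS = -1/30.
∫_0^1 v(x) φ(x) dx = ∫_0^1 (-12*x^4 + 18*x^3 - 6*x^2) dx. Term by term:
  ∫_0^1 -12*x^4 dx = -12/5;  ∫_0^1 18*x^3 dx = 9/2;  ∫_0^1 -6*x^2 dx = -2.
Sum: -12/5 + 9/2 − 2 = 1/10.
So RHS = -∫_0^1 v(x) φ(x) dx = -1/10.
LHS − RHS = 1/15 ≠ 0, so the identity fails.
(For a valid weak derivative the identity must hold for EVERY test function, in particular this one. The failure shows v is NOT the weak derivative of u.)
Correct weak derivative would be u'(x) = 4*x - 2.


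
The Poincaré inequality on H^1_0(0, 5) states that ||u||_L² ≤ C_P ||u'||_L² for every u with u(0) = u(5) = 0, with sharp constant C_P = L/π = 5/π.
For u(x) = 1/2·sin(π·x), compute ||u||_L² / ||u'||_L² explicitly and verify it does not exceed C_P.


||u||_L² / ||u'||_L² = 1/π < C_P = 5/π.

u(x) = 1/2·sin(π·x), so u'(x) = π*cos(π*x)/2.
Writing u(x) = A·sin(kπx/L) with A = 1/2 and k = 5, use ∫_0^L sin²(kπx/L) dx = L/2 and ∫_0^L cos²(kπx/L) dx = L/2.
u² = 1/4·sin²(π·x) and (u')² = π^2/4·cos²(π·x), and each of sin², cos² integrates to L/2 = 5/2 over (0, 5).
∫_0^5 u² dx = 5/8, so ||u||_L² = sqrt(10)/4.
∫_0^5 (u')² dx = 5*π^2/8, so ||u'||_L² = sqrt(10)*π/4.
Ratio ||u||_L² / ||u'||_L² = 1/π.
Sharp Poincaré constant on H^1_0(0, 5) is C_P = L/π = 5/π, achieved by sin(π/5·x).
This is the k = 5 harmonic; the ratio L/(kπ) is strictly less than C_P = L/π, consistent with the sharp inequality ||u||_L² ≤ C_P ||u'||_L².


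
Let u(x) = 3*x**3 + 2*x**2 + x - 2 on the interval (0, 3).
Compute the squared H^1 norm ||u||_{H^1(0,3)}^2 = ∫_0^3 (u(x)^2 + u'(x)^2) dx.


||u||_{H^1}^2 = 359256/35

The H^1 norm (squared) on an interval (0, L) is
  ||u||_{H^1}^2 = ∫_0^L u(x)^2 dx + ∫_0^L u'(x)^2 dx.
Compute u'(x) = 9*x**2 + 4*x + 1.
Then u(x)^2 = 9*x**6 + 12*x**5 + 10*x**4 - 8*x**3 - 7*x**2 - 4*x + 4 and u'(x)^2 = 81*x**4 + 72*x**3 + 34*x**2 + 8*x + 1.
Integrate each monomial from 0 to 3 using ∫_0^3 c·x^n dx = c·3^(n+1)/(n+1):
  ∫_0^3 u(x)^2 dx = ∫_0^3 (9*x^6 + 12*x^5 + 10*x^4 - 8*x^3 - 7*x^2 - 4*x + 4) dx. Term by term:
    ∫_0^3 9*x^6 dx = 19683/7;  ∫_0^3 12*x^5 dx = 1458;  ∫_0^3 10*x^4 dx = 486;
    ∫_0^3 -8*x^3 dx = -162;  ∫_0^3 -7*x^2 dx = -63;  ∫_0^3 -4*x dx = -18;
    ∫_0^3 4 dx = 12.
  Sum: 19683/7 + 1458 + 486 − 162 − 63 − 18 + 12 = 31674/7.
  ∫_0^3 u'(x)^2 dx = ∫_0^3 (81*x^4 + 72*x^3 + 34*x^2 + 8*x + 1) dx. Term by term:
    ∫_0^3 81*x^4 dx = 19683/5;  ∫_0^3 72*x^3 dx = 1458;  ∫_0^3 34*x^2 dx = 306;
    ∫_0^3 8*x dx = 36;  ∫_0^3 1 dx = 3.
  Sum: 19683/5 + 1458 + 306 + 36 + 3 = 28698/5.
Adding: ||u||_{H^1}^2 = 31674/7 + 28698/5 = 359256/35.


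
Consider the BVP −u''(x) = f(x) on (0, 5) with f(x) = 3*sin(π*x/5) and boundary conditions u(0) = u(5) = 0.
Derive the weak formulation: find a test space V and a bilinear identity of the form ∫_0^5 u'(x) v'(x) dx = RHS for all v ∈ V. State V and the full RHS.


V = H^1_0(0, 5) (so v(0) = v(5) = 0); weak form: ∫_0^5 u'v' dx = ∫_0^5 (3*sin(π*x/5)) v dx for all v ∈ V.

Multiply both sides by a test function v and integrate from 0 to 5:
  ∫_0^5 −u''(x) v(x) dx = ∫_0^5 f(x) v(x) dx.
Integrate the LHS by parts once:
  ∫_0^5 −u'' v dx = −[u'(x) v(x)]_0^5 + ∫_0^5 u'(x) v'(x) dx.
Thus ∫_0^5 u'(x) v'(x) dx = ∫_0^5 f(x) v(x) dx + [u'(x) v(x)]_0^5.
Choose V so that boundary terms are either known or forced to vanish.
u is Dirichlet: u(0) = u(5) = 0. Let V = H^1_0(0, 5); then v(0) = v(5) = 0, and [u' v]_0^5 = 0.
Weak formulation: find u (satisfying any essential BC) such that ∫_0^5 u'(x) v'(x) dx = ∫_0^5 f v dx for all v ∈ V.
Substituting f(x) = 3*sin(π*x/5), the right-hand side is ∫_0^5 (3*sin(π*x/5)) v dx.


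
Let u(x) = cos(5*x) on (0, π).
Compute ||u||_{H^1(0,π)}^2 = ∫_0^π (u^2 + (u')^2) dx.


||u||_{H^1(0,π)}^2 = 13*π

u'(x) = -5*sin(5*x).
Expand u² and (u')² and integrate term by term on (0, π), using: for integers n ≥ 1, ∫_0^π sin²(nx) dx = ∫_0^π cos²(nx) dx = π/2; for n ≠ n', ∫_0^π sin(nx)sin(n'x) dx = ∫_0^π cos(nx)cos(n'x) dx = 0; and by product-to-sum, ∫_0^π sin(nx)cos(n'x) dx = ½∫_0^π [sin((n+n')x) + sin((n−n')x)] dx, which is 0 when n+n' is even and 2n/(n²−n'²) when n+n' is odd (it need not vanish on (0, π)).
  u² squared terms: (1)²·∫cos(5x)² dx = 1·π/2 = π/2.
  So ∫_0^π u² dx = π/2.
  (u')² squared terms: (-5)²·∫sin(5x)² dx = 25·π/2 = 25*π/2.
  So ∫_0^π (u')² dx = 25*π/2.
||u||_{H^1}^2 = (π/2) + (25*π/2) = 13*π.


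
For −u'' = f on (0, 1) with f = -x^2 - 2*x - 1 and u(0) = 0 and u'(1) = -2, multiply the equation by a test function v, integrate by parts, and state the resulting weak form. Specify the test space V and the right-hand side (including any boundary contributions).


V = {v ∈ H^1(0, 1) : v(0) = 0} (test functions vanish at x = 0 where u is specified); weak form: ∫_0^1 u'v' dx = ∫_0^1 (-x^2 - 2*x - 1) v dx − 2·v(1) for all v ∈ V.

Multiply both sides by a test function v and integrate from 0 to 1:
  ∫_0^1 −u''(x) v(x) dx = ∫_0^1 f(x) v(x) dx.
Integrate the LHS by parts once:
  ∫_0^1 −u'' v dx = −[u'(x) v(x)]_0^1 + ∫_0^1 u'(x) v'(x) dx.
Thus ∫_0^1 u'(x) v'(x) dx = ∫_0^1 f(x) v(x) dx + [u'(x) v(x)]_0^1.
Choose V so that boundary terms are either known or forced to vanish.
Mixed BC: u(0) = 0 (Dirichlet) and u'(1) = -2 (Neumann). Define V = {v ∈ H^1(0, 1) : v(0) = 0}. Then [u' v]_0^1 = u'(1)·v(1) − u'(0)·0 = − 2·v(1).
Weak formulation: find u (satisfying any essential BC) such that ∫_0^1 u'(x) v'(x) dx = ∫_0^1 f v dx − 2·v(1) for all v ∈ V (Dirichlet at 0 absorbed into V; Neumann datum at x = 1 contributes the boundary term).
Substituting f(x) = -x^2 - 2*x - 1, the right-hand side is ∫_0^1 (-x^2 - 2*x - 1) v dx − 2·v(1).


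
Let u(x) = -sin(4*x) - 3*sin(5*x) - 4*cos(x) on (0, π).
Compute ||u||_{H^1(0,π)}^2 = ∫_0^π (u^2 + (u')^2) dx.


||u||_{H^1(0,π)}^2 = 128/15 + 283*π/2

u'(x) = 4*sin(x) - 4*cos(4*x) - 15*cos(5*x).
Expand u² and (u')² and integrate term by term on (0, π), using: for integers n ≥ 1, ∫_0^π sin²(nx) dx = ∫_0^π cos²(nx) dx = π/2; for n ≠ n', ∫_0^π sin(nx)sin(n'x) dx = ∫_0^π cos(nx)cos(n'x) dx = 0; and by product-to-sum, ∫_0^π sin(nx)cos(n'x) dx = ½∫_0^π [sin((n+n')x) + sin((n−n')x)] dx, which is 0 when n+n' is even and 2n/(n²−n'²) when n+n' is odd (it need not vanish on (0, π)).
  u² squared terms: (-1)²·∫sin(4x)² dx = 1·π/2 = π/2;  (-4)²·∫cos(x)² dx = 16·π/2 = 8*π;  (-3)²·∫sin(5x)² dx = 9·π/2 = 9*π/2.
  u² cross terms: 2·(-1)·(-4)·∫sin(4x)·cos(x) dx = 8·(8/15) = 64/15;  2·(-1)·(-3)·∫sin(4x)·sin(5x) dx = 6·(0) = 0;  2·(-4)·(-3)·∫cos(x)·sin(5x) dx = 24·(0) = 0.
  So ∫_0^π u² dx = π/2 + 8*π + 9*π/2 + 64/15 + 0 + 0 = 64/15 + 13*π.
  (u')² squared terms: (-15)²·∫cos(5x)² dx = 225·π/2 = 225*π/2;  (-4)²·∫cos(4x)² dx = 16·π/2 = 8*π;  (4)²·∫sin(x)² dx = 16·π/2 = 8*π.
  (u')² cross terms: 2·(-15)·(-4)·∫cos(5x)·cos(4x) dx = 120·(0) = 0;  2·(-15)·(4)·∫cos(5x)·sin(x) dx = -120·(0) = 0;  2·(-4)·(4)·∫cos(4x)·sin(x) dx = -32·(-2/15) = 64/15.
  So ∫_0^π (u')² dx = 225*π/2 + 8*π + 8*π + 0 + 0 + 64/15 = 64/15 + 257*π/2.
||u||_{H^1}^2 = (64/15 + 13*π) + (64/15 + 257*π/2) = 128/15 + 283*π/2.


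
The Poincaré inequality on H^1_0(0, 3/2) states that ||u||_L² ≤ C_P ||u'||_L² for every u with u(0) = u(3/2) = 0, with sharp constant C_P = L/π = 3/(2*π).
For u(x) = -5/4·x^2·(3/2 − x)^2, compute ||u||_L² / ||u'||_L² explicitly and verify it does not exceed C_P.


||u||_L² / ||u'||_L² = sqrt(3)/4 < C_P = 3/(2*π).

u(x) = -5/4·x^2·(3/2 − x)^2, so u'(x) = 5*x*(-8*x^2 + 18*x - 9)/8.
u(x) = -5/4·x^2·(3/2 − x)^2 vanishes at x = 0 and x = 3/2, so u ∈ H^1_0(0, 3/2). Differentiate via the product rule and integrate the resulting polynomials term by term.
  ∫_0^3/2 u² dx = ∫_0^3/2 (25*x^8/16 - 75*x^7/8 + 675*x^6/32 - 675*x^5/32 + 2025*x^4/256) dx. Term by term:
    ∫_0^3/2 25*x^8/16 dx = 54675/8192;  ∫_0^3/2 -75*x^7/8 dx = -492075/16384;  ∫_0^3/2 675*x^6/32 dx = 1476225/28672;
    ∫_0^3/2 -675*x^5/32 dx = -164025/4096;  ∫_0^3/2 2025*x^4/256 dx = 98415/8192.
  Sum: 54675/8192 − 492075/16384 + 1476225/28672 − 164025/4096 + 98415/8192 = 10935/114688.
  ∫_0^3/2 (u')² dx = ∫_0^3/2 (25*x^6 - 225*x^5/2 + 2925*x^4/16 - 2025*x^3/16 + 2025*x^2/64) dx. Term by term:
    ∫_0^3/2 25*x^6 dx = 54675/896;  ∫_0^3/2 -225*x^5/2 dx = -54675/256;  ∫_0^3/2 2925*x^4/16 dx = 142155/512;
    ∫_0^3/2 -2025*x^3/16 dx = -164025/1024;  ∫_0^3/2 2025*x^2/64 dx = 18225/512.
  Sum: 54675/896 − 54675/256 + 142155/512 − 164025/1024 + 18225/512 = 3645/7168.
∫_0^3/2 u² dx = 10935/114688, so ||u||_L² = 27*sqrt(105)/896.
∫_0^3/2 (u')² dx = 3645/7168, so ||u'||_L² = 27*sqrt(35)/224.
Ratio ||u||_L² / ||u'||_L² = sqrt(3)/4.
Sharp Poincaré constant on H^1_0(0, 3/2) is C_P = L/π = 3/(2*π), achieved by sin(2*π/3·x).
A polynomial bump cannot attain the sharp Poincaré constant (only the first sine eigenfunction does), so the ratio is strictly less than C_P, consistent with ||u||_L² ≤ C_P ||u'||_L².


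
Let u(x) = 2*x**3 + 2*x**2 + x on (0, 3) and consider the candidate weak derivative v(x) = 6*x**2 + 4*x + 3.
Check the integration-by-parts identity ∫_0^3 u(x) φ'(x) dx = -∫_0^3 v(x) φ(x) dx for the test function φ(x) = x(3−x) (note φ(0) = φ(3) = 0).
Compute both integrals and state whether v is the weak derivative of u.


LHS = -522/5, RHS = -567/5. No, v is not the weak derivative of u.

u(x) = 2*x**3 + 2*x**2 + x, classical derivative u'(x) = 6*x**2 + 4*x + 1.
φ(x) = x(3−x), so φ'(x) = 3 - 2*x.
Note φ(0) = φ(3) = 0, so the boundary term u·φ vanishes.
LHS = ∫_0^3 u(x) φ'(x) dx = ∫_0^3 (-4*x^4 + 2*x^3 + 4*x^2 + 3*x) dx. Term by term:
  ∫_0^3 -4*x^4 dx = -972/5;  ∫_0^3 2*x^3 dx = 81/2;  ∫_0^3 4*x^2 dx = 36;
  ∫_0^3 3*x dx = 27/2.
Sum: -972/5 + 81/2 + 36 + 27/2 = -522/5.
So LHS = -522/5.
∫_0^3 v(x) φ(x) dx = ∫_0^3 (-6*x^4 + 14*x^3 + 9*x^2 + 9*x) dx. Term by term:
  ∫_0^3 -6*x^4 dx = -1458/5;  ∫_0^3 14*x^3 dx = 567/2;  ∫_0^3 9*x^2 dx = 81;
  ∫_0^3 9*x dx = 81/2.
Sum: -1458/5 + 567/2 + 81 + 81/2 = 567/5.
So RHS = -∫_0^3 v(x) φ(x) dx = -567/5.
LHS − RHS = 9 ≠ 0, so the identity fails.
(For a valid weak derivative the identity must hold for EVERY test function, in particular this one. The failure shows v is NOT the weak derivative of u.)
Correct weak derivative would be u'(x) = 6*x**2 + 4*x + 1.


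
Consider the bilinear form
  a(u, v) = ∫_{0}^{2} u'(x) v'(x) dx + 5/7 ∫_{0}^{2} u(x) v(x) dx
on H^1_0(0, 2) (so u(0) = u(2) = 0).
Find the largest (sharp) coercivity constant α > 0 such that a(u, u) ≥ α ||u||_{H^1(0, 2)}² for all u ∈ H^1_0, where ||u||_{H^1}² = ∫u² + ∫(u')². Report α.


α = (20/7 + π^2)/(4 + π^2)

Coercivity of a(·,·) on H^1_0(0, 2) means a(u, u) ≥ α ||u||_{H^1}² for every u ∈ H^1_0.
The interval has length L = 2, and Poincaré/coercivity depend only on L. Here a(u, u) = ∫(u')² + (5/7)·∫u².
Here 0 < c = 5/7 < 1. The condition a(u,u) ≥ α||u||_{H^1}² reads (1−α)∫(u')² ≥ (α−c)∫u². Any admissible α is ≤ 1 (rapidly oscillating u have ∫u²/∫(u')² → 0), and α = 1 would force 0 ≥ (1−c)∫u², impossible since c < 1; so 1−α > 0. By the sharp Poincaré inequality on H^1_0 of an interval of length L, ∫(u')² ≥ (π/L)²∫u² with equality for the first sine mode sin(π(x−x₀)/L) (x₀ the left endpoint), so the inequality holds for all u iff (1−α)(π/L)² ≥ α − c, i.e. α ≤ ((π/L)² + c)/((π/L)² + 1) = (1 + c(L/π)²)/(1 + (L/π)²). With (π/L)² = π^2/4 and c = 5/7, the largest admissible constant is α = ((π/L)² + c)/((π/L)² + 1).
Simplifying, α = (20/7 + π^2)/(4 + π^2).


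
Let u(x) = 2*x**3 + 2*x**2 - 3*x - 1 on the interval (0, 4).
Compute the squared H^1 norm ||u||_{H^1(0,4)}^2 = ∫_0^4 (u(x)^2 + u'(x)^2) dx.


||u||_{H^1}^2 = 2329112/105

The H^1 norm (squared) on an interval (0, L) is
  ||u||_{H^1}^2 = ∫_0^L u(x)^2 dx + ∫_0^L u'(x)^2 dx.
Compute u'(x) = 6*x**2 + 4*x - 3.
Then u(x)^2 = 4*x**6 + 8*x**5 - 8*x**4 - 16*x**3 + 5*x**2 + 6*x + 1 and u'(x)^2 = 36*x**4 + 48*x**3 - 20*x**2 - 24*x + 9.
Integrate each monomial from 0 to 4 using ∫_0^4 c·x^n dx = c·4^(n+1)/(n+1):
  ∫_0^4 u(x)^2 dx = ∫_0^4 (4*x^6 + 8*x^5 - 8*x^4 - 16*x^3 + 5*x^2 + 6*x + 1) dx. Term by term:
    ∫_0^4 4*x^6 dx = 65536/7;  ∫_0^4 8*x^5 dx = 16384/3;  ∫_0^4 -8*x^4 dx = -8192/5;
    ∫_0^4 -16*x^3 dx = -1024;  ∫_0^4 5*x^2 dx = 320/3;  ∫_0^4 6*x dx = 48;
    ∫_0^4 1 dx = 4.
  Sum: 65536/7 + 16384/3 − 8192/5 − 1024 + 320/3 + 48 + 4 = 431196/35.
  ∫_0^4 u'(x)^2 dx = ∫_0^4 (36*x^4 + 48*x^3 - 20*x^2 - 24*x + 9) dx. Term by term:
    ∫_0^4 36*x^4 dx = 36864/5;  ∫_0^4 48*x^3 dx = 3072;  ∫_0^4 -20*x^2 dx = -1280/3;
    ∫_0^4 -24*x dx = -192;  ∫_0^4 9 dx = 36.
  Sum: 36864/5 + 3072 − 1280/3 − 192 + 36 = 147932/15.
Adding: ||u||_{H^1}^2 = 431196/35 + 147932/15 = 2329112/105.


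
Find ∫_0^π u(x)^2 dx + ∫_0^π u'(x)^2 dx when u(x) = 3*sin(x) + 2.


||u||_{H^1(0,π)}^2 = 24 + 13*π

u'(x) = 3*cos(x).
Expand u² and (u')² and integrate term by term on (0, π), using: for integers n ≥ 1, ∫_0^π sin²(nx) dx = ∫_0^π cos²(nx) dx = π/2; for n ≠ n', ∫_0^π sin(nx)sin(n'x) dx = ∫_0^π cos(nx)cos(n'x) dx = 0; and by product-to-sum, ∫_0^π sin(nx)cos(n'x) dx = ½∫_0^π [sin((n+n')x) + sin((n−n')x)] dx, which is 0 when n+n' is even and 2n/(n²−n'²) when n+n' is odd (it need not vanish on (0, π)). For the constant mode: ∫_0^π 1 dx = π, ∫_0^π cos(nx) dx = 0, ∫_0^π sin(nx) dx = (1−(−1)^n)/n.
  u² squared terms: (2)²·∫1 dx = 4·π = 4*π;  (3)²·∫sin(x)² dx = 9·π/2 = 9*π/2.
  u² cross terms: 2·(2)·(3)·∫1·sin(x) dx = 12·(2) = 24.
  So ∫_0^π u² dx = 4*π + 9*π/2 + 24 = 24 + 17*π/2.
  (u')² squared terms: (3)²·∫cos(x)² dx = 9·π/2 = 9*π/2.
  So ∫_0^π (u')² dx = 9*π/2.
||u||_{H^1}^2 = (24 + 17*π/2) + (9*π/2) = 24 + 13*π.


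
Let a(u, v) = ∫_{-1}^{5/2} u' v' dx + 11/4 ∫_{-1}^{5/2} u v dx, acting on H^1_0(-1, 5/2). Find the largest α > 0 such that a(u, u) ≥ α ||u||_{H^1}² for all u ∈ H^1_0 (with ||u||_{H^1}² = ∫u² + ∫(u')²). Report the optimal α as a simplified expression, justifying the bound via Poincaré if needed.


α = 1

Coercivity of a(·,·) on H^1_0(-1, 5/2) means a(u, u) ≥ α ||u||_{H^1}² for every u ∈ H^1_0.
The interval has length L = 7/2, and Poincaré/coercivity depend only on L. Here a(u, u) = ∫(u')² + (11/4)·∫u².
Here c = 11/4 ≥ 1, so a(u,u) = ∫(u')² + c∫u² ≥ ∫(u')² + ∫u² = ||u||_{H^1}², i.e. α = 1 works. No larger α is possible: a(u,u) ≥ α||u||_{H^1}² means (1−α)∫(u')² ≥ (α−c)∫u², and for the modes u_n = sin(nπ(x−x₀)/L) (x₀ the left endpoint) one has ∫u_n²/∫(u_n')² = (L/(nπ))² → 0, so a(u_n,u_n)/||u_n||_{H^1}² → 1. Hence the optimal constant is α = 1.
Therefore α = 1.
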